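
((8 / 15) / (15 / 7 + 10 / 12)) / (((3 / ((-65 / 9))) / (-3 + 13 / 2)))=-5096 / 3375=-1.51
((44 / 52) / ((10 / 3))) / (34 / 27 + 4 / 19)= 16929 / 98020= 0.17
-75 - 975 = -1050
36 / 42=6 / 7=0.86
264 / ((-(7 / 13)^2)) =-910.53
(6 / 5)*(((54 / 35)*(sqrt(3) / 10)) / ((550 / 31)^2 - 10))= 25947*sqrt(3) / 42713125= 0.00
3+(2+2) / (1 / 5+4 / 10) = 29 / 3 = 9.67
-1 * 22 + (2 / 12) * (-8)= -70 / 3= -23.33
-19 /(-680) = 19 /680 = 0.03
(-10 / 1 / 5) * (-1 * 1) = 2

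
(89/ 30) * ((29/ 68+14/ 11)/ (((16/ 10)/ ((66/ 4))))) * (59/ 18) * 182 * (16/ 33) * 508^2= 3880261797.79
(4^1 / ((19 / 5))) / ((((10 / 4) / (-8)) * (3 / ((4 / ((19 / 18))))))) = -1536 / 361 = -4.25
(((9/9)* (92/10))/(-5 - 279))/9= -23/6390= -0.00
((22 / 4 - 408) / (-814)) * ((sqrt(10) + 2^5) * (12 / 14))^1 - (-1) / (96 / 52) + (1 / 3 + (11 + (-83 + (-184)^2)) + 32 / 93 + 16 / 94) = 345 * sqrt(10) / 814 + 481025873011 / 14231976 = 33800.29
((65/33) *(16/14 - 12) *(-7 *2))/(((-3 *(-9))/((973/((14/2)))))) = 1373320/891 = 1541.32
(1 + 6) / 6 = 7 / 6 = 1.17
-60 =-60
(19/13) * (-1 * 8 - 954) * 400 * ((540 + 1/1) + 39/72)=-913689100/3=-304563033.33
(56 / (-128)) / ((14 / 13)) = -13 / 32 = -0.41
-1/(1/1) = -1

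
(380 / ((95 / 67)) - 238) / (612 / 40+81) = 100 / 321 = 0.31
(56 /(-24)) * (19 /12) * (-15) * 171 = 37905 /4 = 9476.25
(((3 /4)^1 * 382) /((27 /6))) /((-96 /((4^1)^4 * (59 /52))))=-22538 /117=-192.63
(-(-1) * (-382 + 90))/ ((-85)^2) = -292/ 7225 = -0.04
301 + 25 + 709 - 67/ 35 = 36158/ 35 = 1033.09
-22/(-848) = 11/424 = 0.03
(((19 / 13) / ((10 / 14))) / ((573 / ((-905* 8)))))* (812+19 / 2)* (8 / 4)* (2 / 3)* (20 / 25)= -2531324096 / 111735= -22654.71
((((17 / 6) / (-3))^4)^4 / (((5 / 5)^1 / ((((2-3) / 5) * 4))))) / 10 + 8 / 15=760935682101628143359 / 1517994138707428147200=0.50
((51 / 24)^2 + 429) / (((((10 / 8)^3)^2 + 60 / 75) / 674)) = 5984041600 / 94509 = 63317.16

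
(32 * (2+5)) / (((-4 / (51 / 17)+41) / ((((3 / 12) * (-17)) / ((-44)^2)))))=-3 / 242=-0.01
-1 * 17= -17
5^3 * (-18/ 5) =-450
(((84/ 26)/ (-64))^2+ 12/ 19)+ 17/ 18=46714003/ 29592576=1.58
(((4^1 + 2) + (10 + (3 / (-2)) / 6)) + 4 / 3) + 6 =277 / 12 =23.08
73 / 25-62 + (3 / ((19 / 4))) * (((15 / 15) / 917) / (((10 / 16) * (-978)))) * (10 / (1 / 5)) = -4194608673 / 70998725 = -59.08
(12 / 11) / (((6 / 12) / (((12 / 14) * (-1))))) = -144 / 77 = -1.87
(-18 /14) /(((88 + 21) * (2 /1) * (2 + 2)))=-9 /6104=-0.00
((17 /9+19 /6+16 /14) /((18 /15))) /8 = 3905 /6048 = 0.65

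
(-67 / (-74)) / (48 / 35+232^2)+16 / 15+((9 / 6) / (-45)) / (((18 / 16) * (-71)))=1425884555161 / 1336222919520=1.07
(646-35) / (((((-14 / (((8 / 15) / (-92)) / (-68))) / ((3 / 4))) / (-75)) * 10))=1833 / 87584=0.02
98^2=9604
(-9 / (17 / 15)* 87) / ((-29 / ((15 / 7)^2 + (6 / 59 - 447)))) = -517876740 / 49147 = -10537.30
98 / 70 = 7 / 5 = 1.40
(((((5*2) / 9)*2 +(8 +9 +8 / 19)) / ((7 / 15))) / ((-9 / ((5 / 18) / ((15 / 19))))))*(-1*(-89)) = -1494755 / 10206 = -146.46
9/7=1.29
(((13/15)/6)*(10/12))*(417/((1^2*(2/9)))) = 1807/8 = 225.88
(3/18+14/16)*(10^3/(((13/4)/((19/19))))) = 12500/39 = 320.51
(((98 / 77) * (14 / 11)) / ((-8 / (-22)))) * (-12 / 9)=-196 / 33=-5.94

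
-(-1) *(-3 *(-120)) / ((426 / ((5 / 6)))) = 50 / 71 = 0.70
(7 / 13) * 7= 3.77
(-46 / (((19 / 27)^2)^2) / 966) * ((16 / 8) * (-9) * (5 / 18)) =885735 / 912247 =0.97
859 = 859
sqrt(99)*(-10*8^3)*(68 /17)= -61440*sqrt(11)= -203773.43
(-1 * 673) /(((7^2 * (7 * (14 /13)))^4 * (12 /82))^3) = -1080654489540943249673 /32472791183095935366372251987637332380799041536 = -0.00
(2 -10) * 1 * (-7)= 56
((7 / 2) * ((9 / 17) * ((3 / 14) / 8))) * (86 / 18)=0.24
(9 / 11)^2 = 0.67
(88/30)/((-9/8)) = -352/135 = -2.61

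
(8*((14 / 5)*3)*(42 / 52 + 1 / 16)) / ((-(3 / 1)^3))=-1267 / 585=-2.17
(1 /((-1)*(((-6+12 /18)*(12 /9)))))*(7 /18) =7 /128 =0.05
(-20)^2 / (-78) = -200 / 39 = -5.13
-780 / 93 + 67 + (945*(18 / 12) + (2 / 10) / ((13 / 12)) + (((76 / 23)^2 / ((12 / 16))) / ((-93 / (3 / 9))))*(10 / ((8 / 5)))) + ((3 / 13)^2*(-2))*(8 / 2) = 1104130478681 / 748286370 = 1475.55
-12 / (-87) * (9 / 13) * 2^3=0.76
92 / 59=1.56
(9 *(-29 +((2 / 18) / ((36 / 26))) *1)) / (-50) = 937 / 180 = 5.21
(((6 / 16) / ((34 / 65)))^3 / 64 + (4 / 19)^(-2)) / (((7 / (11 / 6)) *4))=319725588457 / 216369463296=1.48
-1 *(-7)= 7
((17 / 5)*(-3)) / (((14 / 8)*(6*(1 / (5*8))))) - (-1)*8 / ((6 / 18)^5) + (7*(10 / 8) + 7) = 53785 / 28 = 1920.89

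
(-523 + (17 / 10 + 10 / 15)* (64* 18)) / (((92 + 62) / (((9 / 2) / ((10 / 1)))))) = 99153 / 15400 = 6.44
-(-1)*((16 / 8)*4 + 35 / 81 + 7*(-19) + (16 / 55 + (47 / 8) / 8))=-35224471 / 285120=-123.54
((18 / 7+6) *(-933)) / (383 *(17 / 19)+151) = -53181 / 3283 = -16.20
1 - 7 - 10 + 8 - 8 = -16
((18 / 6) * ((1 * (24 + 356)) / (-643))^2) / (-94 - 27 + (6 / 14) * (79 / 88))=-266851200 / 30718847251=-0.01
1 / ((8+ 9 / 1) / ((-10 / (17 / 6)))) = -60 / 289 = -0.21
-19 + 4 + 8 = -7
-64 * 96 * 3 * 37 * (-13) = 8865792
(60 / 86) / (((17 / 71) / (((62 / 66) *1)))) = 22010 / 8041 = 2.74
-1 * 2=-2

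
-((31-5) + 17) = -43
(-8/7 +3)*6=78/7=11.14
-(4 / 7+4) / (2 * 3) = -16 / 21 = -0.76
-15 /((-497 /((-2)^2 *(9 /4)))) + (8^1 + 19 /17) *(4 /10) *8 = 248807 /8449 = 29.45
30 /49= 0.61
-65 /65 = -1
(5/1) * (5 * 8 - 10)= 150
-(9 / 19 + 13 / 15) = -382 / 285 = -1.34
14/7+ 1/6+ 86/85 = 1621/510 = 3.18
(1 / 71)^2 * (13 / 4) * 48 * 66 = 10296 / 5041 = 2.04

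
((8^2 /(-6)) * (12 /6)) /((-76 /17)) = 272 /57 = 4.77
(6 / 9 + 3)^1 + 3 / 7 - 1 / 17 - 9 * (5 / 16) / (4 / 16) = -7.21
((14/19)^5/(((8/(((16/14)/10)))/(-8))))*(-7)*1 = 2151296/12380495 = 0.17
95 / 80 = 19 / 16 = 1.19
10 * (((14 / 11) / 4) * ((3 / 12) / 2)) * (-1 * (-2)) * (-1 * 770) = -1225 / 2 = -612.50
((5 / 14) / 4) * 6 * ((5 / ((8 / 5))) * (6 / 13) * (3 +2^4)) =21375 / 1456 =14.68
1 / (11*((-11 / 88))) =-8 / 11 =-0.73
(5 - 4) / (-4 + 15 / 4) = -4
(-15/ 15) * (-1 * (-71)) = -71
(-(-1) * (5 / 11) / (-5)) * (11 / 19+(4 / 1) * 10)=-771 / 209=-3.69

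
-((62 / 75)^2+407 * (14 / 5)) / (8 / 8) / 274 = -3207047 / 770625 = -4.16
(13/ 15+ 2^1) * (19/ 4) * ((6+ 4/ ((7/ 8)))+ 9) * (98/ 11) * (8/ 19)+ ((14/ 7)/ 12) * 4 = 165058/ 165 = 1000.35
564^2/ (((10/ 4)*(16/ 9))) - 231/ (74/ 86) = 13191081/ 185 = 71303.14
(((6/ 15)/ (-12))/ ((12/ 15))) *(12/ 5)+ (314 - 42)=2719/ 10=271.90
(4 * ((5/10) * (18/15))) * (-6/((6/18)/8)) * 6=-2073.60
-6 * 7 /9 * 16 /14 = -16 /3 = -5.33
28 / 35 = 4 / 5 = 0.80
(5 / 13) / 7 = 5 / 91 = 0.05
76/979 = 0.08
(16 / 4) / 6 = 2 / 3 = 0.67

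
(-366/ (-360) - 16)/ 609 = -31/ 1260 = -0.02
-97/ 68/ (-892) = 97/ 60656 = 0.00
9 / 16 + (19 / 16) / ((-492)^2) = 2178595 / 3873024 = 0.56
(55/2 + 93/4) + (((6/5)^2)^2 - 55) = -5441/2500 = -2.18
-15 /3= -5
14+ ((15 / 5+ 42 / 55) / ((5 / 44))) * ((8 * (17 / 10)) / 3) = 20518 / 125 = 164.14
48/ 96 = 1/ 2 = 0.50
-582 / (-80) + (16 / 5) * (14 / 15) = 6157 / 600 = 10.26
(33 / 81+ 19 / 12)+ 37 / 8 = 1429 / 216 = 6.62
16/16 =1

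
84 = 84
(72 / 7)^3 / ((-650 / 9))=-1679616 / 111475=-15.07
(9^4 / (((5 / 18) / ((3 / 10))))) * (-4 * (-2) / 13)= 1417176 / 325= 4360.54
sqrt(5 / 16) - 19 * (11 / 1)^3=-25288.44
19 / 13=1.46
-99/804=-33/268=-0.12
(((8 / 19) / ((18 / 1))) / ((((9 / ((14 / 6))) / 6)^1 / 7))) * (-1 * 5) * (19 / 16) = -245 / 162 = -1.51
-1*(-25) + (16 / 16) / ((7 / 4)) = 179 / 7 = 25.57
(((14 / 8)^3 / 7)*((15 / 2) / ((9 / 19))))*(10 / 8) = 23275 / 1536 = 15.15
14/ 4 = 7/ 2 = 3.50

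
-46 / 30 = -23 / 15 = -1.53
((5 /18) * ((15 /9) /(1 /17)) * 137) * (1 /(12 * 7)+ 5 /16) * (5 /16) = 31732625 /290304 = 109.31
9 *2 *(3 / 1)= 54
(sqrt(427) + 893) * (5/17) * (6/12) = 134.36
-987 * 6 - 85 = -6007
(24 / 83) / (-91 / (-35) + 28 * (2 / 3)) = 360 / 26477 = 0.01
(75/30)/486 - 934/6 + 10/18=-150763/972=-155.11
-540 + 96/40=-537.60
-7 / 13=-0.54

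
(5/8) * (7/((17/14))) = 3.60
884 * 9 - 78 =7878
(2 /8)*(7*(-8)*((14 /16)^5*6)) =-43.08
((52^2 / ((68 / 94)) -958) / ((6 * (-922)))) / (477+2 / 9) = -70887 / 67319830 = -0.00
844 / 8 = 105.50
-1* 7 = -7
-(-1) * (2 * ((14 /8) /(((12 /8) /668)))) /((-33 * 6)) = -2338 /297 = -7.87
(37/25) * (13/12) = 481/300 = 1.60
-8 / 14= -4 / 7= -0.57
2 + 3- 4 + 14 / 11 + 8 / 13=413 / 143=2.89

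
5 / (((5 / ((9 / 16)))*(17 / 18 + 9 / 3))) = 81 / 568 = 0.14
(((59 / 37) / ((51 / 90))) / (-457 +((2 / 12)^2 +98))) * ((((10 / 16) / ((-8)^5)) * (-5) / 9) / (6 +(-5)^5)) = 22125 / 830767119499264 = 0.00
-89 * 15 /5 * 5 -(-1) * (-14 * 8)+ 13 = -1434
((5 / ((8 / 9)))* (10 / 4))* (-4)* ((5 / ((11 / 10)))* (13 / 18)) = -8125 / 44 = -184.66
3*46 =138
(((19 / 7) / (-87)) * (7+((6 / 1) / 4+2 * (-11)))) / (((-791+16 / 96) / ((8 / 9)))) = -456 / 963235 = -0.00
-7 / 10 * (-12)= 42 / 5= 8.40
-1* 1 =-1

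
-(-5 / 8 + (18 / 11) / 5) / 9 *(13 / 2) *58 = 49387 / 3960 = 12.47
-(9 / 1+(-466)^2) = -217165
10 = 10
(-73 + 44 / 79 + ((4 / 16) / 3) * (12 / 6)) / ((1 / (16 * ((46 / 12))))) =-3151828 / 711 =-4432.95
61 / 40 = 1.52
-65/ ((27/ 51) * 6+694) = -1105/ 11852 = -0.09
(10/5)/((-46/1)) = -1/23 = -0.04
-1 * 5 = -5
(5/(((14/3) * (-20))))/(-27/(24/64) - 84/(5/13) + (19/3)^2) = 135/630728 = 0.00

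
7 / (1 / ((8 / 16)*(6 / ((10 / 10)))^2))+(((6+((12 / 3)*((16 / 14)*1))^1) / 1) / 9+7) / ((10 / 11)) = 17009 / 126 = 134.99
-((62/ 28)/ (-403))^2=-1/ 33124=-0.00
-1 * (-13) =13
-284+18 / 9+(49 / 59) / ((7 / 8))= -16582 / 59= -281.05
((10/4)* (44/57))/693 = 10/3591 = 0.00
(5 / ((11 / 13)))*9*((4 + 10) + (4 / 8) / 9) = 1495 / 2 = 747.50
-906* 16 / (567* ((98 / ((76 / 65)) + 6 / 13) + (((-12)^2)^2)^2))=-2387008 / 40145678897373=-0.00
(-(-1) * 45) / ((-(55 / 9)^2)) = -729 / 605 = -1.20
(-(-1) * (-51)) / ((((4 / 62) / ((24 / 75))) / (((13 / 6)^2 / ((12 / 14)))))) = -623441 / 450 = -1385.42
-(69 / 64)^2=-4761 / 4096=-1.16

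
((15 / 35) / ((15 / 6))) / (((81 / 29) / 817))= 47386 / 945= 50.14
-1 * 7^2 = -49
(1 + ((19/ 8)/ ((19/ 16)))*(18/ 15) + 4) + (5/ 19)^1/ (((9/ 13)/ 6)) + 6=4469/ 285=15.68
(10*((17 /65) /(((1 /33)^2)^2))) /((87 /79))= 2816431.31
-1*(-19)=19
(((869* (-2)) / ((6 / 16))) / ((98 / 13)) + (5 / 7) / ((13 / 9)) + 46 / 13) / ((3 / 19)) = -22176439 / 5733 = -3868.21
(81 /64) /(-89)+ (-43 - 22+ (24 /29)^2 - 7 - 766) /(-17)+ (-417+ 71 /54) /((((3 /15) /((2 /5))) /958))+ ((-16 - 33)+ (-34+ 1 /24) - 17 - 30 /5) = -1751336666420875 /2198764224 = -796509.53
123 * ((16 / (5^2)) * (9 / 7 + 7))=114144 / 175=652.25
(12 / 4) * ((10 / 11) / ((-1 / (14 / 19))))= -420 / 209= -2.01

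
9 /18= 1 /2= 0.50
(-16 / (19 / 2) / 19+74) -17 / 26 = 687595 / 9386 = 73.26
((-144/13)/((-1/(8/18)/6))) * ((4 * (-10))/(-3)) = 5120/13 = 393.85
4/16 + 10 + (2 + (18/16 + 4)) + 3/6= 143/8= 17.88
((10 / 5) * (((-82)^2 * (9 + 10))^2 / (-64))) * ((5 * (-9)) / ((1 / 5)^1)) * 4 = 459044874450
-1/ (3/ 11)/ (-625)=11/ 1875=0.01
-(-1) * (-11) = -11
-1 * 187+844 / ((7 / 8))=5443 / 7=777.57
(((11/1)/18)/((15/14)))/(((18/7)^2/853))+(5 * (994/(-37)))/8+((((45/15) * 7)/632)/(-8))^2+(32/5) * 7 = 1050706432334363/10342717009920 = 101.59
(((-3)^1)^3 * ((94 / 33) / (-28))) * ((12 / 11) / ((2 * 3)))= 0.50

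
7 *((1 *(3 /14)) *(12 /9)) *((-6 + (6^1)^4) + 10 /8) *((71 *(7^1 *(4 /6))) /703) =2567005 /2109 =1217.17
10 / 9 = 1.11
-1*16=-16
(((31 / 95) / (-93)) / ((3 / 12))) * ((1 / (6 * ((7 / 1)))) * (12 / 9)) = -8 / 17955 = -0.00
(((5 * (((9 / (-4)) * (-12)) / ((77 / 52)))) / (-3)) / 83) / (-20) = 117 / 6391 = 0.02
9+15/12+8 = 73/4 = 18.25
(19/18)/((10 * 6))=19/1080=0.02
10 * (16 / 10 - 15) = -134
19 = 19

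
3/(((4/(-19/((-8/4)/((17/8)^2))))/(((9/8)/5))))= 148257/20480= 7.24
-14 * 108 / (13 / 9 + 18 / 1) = -77.76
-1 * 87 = -87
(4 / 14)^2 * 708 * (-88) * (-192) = 47849472 / 49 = 976519.84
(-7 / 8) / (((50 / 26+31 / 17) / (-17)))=26299 / 6624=3.97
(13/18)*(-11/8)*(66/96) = -1573/2304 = -0.68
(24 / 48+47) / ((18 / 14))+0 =36.94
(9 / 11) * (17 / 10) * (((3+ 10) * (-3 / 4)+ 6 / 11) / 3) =-4131 / 968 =-4.27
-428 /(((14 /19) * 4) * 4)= -2033 /56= -36.30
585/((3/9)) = 1755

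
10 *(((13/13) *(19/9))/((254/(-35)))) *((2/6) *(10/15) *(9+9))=-13300/1143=-11.64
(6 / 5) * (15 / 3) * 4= 24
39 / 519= 13 / 173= 0.08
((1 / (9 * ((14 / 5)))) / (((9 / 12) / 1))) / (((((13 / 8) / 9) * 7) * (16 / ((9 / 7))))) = 15 / 4459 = 0.00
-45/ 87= -15/ 29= -0.52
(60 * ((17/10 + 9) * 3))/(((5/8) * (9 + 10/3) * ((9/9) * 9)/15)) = 15408/37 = 416.43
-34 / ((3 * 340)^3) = -1 / 31212000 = -0.00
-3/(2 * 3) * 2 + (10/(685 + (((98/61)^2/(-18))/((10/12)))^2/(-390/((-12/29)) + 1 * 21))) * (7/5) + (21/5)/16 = -235896167936283913/328975950792200560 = -0.72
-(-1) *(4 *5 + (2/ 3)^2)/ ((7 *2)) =92/ 63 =1.46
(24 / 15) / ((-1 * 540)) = -2 / 675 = -0.00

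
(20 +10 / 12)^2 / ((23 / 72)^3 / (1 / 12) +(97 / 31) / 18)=768.18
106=106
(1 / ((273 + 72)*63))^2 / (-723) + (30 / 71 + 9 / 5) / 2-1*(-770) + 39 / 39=37447757950368323 / 48500468159850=772.11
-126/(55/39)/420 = -117/550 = -0.21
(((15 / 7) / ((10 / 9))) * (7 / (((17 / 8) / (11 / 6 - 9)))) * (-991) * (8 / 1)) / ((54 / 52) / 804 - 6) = -14252514432 / 236861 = -60172.48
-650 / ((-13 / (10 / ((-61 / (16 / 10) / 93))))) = -74400 / 61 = -1219.67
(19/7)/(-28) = -19/196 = -0.10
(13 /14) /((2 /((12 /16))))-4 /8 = -17 /112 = -0.15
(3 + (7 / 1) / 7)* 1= 4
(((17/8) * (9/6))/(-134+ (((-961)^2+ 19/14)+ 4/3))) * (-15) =-16065/310258936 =-0.00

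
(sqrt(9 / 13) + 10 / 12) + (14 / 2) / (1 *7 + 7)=3 *sqrt(13) / 13 + 4 / 3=2.17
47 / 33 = 1.42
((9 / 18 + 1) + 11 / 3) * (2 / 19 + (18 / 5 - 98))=-487.19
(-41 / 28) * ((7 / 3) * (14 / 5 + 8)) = -369 / 10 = -36.90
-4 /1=-4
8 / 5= 1.60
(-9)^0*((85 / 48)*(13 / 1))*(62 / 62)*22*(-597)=-2418845 / 8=-302355.62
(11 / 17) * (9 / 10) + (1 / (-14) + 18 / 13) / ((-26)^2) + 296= 3101595519 / 10457720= 296.58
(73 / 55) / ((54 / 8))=292 / 1485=0.20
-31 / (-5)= 31 / 5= 6.20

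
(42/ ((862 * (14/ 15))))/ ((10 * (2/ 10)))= 45/ 1724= 0.03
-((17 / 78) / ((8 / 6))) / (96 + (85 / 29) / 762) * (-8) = 375666 / 27579409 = 0.01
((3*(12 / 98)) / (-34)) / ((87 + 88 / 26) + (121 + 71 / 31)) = -3627 / 71730463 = -0.00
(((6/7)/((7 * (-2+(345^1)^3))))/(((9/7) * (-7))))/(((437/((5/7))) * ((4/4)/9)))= -30/6155067515093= -0.00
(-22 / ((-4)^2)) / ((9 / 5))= -55 / 72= -0.76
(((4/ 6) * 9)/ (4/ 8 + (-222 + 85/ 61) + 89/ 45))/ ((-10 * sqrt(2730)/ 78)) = 3294 * sqrt(2730)/ 41913445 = 0.00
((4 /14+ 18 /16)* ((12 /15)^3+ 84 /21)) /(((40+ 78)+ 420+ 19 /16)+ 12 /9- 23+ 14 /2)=267336 /22029875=0.01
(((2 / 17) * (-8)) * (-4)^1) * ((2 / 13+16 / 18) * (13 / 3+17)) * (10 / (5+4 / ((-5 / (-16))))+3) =158408704 / 531063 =298.29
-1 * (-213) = 213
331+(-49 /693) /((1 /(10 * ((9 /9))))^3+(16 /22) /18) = 1349769 /4099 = 329.29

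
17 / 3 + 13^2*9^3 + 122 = 369986 / 3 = 123328.67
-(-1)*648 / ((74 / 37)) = 324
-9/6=-3/2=-1.50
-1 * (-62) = 62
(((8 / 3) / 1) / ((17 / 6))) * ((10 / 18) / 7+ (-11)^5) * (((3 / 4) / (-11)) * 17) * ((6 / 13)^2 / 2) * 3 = 730526976 / 13013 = 56138.24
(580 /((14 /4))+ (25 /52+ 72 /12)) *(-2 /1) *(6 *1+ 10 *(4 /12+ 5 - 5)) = -41786 /13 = -3214.31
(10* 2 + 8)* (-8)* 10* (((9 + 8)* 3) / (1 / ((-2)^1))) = 228480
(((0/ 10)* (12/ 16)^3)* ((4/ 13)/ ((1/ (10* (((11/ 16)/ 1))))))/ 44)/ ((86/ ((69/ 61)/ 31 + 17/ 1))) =0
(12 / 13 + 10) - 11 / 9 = 1135 / 117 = 9.70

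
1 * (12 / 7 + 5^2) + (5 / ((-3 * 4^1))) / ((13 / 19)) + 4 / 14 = 4117 / 156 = 26.39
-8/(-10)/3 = 4/15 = 0.27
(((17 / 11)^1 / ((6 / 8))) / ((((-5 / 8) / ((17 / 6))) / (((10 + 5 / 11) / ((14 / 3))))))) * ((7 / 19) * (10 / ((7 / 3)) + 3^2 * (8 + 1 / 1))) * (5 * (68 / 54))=-1798944080 / 434511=-4140.16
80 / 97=0.82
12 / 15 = 4 / 5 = 0.80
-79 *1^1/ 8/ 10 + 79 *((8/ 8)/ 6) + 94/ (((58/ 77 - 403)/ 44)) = 300017/ 158160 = 1.90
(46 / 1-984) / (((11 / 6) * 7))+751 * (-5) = -42109 / 11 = -3828.09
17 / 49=0.35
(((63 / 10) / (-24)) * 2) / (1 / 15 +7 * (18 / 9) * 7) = -63 / 11768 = -0.01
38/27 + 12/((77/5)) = 4546/2079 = 2.19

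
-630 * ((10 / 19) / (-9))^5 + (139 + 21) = 2599316686240 / 16245685539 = 160.00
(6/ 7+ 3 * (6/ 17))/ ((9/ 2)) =152/ 357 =0.43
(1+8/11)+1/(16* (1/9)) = 403/176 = 2.29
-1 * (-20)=20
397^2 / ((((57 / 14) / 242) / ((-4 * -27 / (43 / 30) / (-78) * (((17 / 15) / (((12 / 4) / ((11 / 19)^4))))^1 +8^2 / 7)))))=-115054766290031216 / 1384139341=-83123687.68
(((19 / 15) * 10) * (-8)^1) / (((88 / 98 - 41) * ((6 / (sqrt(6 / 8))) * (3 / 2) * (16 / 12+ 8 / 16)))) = 14896 * sqrt(3) / 194535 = 0.13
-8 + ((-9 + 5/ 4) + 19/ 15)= -869/ 60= -14.48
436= 436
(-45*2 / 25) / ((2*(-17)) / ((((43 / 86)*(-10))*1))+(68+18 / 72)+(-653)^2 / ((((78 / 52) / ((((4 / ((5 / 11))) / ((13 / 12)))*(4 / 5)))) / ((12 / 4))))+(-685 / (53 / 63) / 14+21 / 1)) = -248040 / 381846753187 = -0.00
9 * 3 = 27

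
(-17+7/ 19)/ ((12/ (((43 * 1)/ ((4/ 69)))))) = -78131/ 76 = -1028.04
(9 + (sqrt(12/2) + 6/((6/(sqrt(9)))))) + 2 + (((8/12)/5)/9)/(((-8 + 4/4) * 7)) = sqrt(6) + 92608/6615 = 16.45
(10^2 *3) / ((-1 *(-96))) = 25 / 8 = 3.12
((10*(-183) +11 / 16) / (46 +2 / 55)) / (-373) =1609795 / 15110976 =0.11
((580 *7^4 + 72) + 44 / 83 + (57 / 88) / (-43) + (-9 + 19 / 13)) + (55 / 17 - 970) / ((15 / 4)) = 1392387.17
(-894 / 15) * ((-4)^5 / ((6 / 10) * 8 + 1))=305152 / 29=10522.48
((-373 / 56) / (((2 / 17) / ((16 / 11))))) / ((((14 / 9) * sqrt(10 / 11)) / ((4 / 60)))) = -19023 * sqrt(110) / 53900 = -3.70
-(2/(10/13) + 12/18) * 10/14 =-7/3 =-2.33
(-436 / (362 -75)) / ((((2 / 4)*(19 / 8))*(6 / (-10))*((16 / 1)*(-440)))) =-109 / 359898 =-0.00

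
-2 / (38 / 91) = -91 / 19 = -4.79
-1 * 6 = -6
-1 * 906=-906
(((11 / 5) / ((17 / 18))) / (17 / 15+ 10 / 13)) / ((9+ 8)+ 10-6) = 0.06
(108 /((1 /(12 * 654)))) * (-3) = -2542752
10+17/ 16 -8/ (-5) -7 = 453/ 80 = 5.66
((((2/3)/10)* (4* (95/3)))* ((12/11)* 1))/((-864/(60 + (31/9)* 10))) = -8075/8019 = -1.01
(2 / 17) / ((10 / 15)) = 3 / 17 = 0.18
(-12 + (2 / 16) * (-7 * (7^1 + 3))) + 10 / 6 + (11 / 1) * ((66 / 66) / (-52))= -1505 / 78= -19.29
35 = 35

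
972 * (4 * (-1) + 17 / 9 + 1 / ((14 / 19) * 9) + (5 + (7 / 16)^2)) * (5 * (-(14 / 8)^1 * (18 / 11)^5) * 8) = -415408829265 / 161051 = -2579362.00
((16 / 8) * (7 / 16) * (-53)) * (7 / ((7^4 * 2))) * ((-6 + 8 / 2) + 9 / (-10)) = 1537 / 7840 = 0.20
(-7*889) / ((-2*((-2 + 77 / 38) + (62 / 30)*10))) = 150.36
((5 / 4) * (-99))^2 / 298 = 245025 / 4768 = 51.39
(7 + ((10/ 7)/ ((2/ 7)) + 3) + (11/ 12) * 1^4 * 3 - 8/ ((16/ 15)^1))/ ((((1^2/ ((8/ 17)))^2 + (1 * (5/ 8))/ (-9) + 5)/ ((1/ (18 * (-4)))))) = -0.02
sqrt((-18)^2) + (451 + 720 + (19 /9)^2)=96670 /81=1193.46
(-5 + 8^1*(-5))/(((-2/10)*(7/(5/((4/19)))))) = 21375/28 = 763.39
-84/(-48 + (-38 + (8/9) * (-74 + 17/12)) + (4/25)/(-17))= 240975/431827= 0.56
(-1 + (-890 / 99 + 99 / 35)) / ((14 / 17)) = -8.70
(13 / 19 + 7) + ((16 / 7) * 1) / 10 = 5262 / 665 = 7.91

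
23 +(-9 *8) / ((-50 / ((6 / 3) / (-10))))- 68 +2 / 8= -22519 / 500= -45.04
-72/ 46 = -1.57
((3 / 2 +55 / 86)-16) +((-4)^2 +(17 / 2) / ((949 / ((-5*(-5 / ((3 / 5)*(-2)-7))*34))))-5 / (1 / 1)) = -6339182 / 1673087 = -3.79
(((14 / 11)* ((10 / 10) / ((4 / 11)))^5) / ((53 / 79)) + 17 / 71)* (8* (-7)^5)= -9669250212265 / 240832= -40149358.11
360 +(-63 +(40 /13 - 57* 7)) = -1286 /13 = -98.92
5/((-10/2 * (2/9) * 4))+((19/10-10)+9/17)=-5913/680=-8.70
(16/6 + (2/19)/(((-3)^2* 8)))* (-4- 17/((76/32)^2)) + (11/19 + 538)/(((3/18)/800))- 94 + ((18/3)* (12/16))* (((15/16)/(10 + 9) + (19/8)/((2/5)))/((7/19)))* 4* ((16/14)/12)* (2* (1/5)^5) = 232718973610631/90024375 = 2585066.25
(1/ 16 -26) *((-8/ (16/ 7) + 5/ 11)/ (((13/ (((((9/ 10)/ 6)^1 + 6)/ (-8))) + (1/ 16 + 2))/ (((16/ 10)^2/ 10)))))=-1.36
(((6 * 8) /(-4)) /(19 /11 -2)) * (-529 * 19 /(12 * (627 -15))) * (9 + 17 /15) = -4201318 /6885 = -610.21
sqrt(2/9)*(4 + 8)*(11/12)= 11*sqrt(2)/3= 5.19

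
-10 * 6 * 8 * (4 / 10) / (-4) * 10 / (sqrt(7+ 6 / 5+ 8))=160 * sqrt(5) / 3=119.26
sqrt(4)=2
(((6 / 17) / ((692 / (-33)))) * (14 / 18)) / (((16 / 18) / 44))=-7623 / 11764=-0.65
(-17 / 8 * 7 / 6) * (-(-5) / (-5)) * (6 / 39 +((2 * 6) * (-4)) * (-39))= 4641.38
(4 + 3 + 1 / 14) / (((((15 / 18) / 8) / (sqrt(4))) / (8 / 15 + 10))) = 250272 / 175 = 1430.13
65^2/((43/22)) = 92950/43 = 2161.63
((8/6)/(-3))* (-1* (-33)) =-44/3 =-14.67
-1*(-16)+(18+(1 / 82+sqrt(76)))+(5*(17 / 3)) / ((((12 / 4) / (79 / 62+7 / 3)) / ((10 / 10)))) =2*sqrt(19)+2336414 / 34317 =76.80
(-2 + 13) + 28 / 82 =465 / 41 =11.34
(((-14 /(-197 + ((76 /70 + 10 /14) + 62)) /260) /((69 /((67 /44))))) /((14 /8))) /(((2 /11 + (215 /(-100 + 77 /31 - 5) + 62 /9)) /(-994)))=-52912111 /51932985585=-0.00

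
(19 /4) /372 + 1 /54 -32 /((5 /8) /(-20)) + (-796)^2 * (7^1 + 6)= 110323724963 /13392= 8238032.03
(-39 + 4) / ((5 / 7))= -49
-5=-5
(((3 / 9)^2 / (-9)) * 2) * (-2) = 4 / 81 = 0.05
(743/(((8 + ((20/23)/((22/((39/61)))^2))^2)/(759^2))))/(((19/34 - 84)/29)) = -45257966142504482317295862/2433857262721575829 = -18595160.38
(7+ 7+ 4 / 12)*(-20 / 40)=-43 / 6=-7.17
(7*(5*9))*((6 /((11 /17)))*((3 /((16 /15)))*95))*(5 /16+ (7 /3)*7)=12990914.33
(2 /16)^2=0.02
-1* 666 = -666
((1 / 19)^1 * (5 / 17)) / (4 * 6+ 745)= 5 / 248387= 0.00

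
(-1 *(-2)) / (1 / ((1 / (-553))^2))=2 / 305809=0.00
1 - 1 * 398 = -397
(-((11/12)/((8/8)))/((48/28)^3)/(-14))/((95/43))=0.01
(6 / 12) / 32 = 0.02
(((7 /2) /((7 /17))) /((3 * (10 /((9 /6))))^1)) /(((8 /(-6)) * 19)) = -51 /3040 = -0.02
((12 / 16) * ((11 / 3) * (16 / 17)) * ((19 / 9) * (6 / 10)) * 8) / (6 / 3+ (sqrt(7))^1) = -13376 / 765+ 6688 * sqrt(7) / 765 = 5.65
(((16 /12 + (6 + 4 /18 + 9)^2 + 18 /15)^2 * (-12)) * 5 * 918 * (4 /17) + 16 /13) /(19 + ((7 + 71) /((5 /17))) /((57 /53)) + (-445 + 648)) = -17785001091836 /11718837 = -1517642.16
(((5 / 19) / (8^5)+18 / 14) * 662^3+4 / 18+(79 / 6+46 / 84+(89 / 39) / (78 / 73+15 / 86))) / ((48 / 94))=415201381265815484813 / 568395988992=730479083.78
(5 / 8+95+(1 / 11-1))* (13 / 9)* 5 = 541775 / 792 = 684.06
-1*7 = -7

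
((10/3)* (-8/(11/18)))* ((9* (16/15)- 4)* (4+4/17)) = -193536/187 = -1034.95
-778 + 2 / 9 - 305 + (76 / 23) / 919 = -205979381 / 190233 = -1082.77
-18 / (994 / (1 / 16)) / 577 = -9 / 4588304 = -0.00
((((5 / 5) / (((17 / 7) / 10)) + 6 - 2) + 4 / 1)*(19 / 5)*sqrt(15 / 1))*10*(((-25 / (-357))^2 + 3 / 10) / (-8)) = -760484329*sqrt(15) / 43332660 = -67.97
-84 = -84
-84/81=-28/27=-1.04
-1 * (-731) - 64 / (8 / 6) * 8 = 347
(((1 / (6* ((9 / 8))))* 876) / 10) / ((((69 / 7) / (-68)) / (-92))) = 8236.56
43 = 43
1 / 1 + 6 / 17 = 23 / 17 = 1.35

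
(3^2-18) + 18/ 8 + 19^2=1417/ 4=354.25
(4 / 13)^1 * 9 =36 / 13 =2.77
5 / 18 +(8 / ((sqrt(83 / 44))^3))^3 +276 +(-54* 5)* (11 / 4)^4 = -17470543 / 1152 +3838050304* sqrt(913) / 3939040643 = -15135.96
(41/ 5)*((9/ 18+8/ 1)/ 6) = 697/ 60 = 11.62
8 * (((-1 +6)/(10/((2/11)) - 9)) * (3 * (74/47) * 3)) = 13320/1081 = 12.32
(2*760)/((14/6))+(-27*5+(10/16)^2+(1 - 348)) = 76079/448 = 169.82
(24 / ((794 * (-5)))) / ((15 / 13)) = -52 / 9925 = -0.01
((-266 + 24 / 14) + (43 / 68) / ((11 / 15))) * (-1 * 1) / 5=275857 / 5236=52.68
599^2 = 358801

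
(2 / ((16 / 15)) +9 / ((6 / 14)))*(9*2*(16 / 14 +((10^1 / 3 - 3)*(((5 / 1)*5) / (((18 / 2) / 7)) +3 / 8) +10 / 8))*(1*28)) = 830027 / 8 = 103753.38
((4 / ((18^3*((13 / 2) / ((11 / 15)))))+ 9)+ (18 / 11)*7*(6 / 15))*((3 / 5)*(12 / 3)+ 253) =3468.82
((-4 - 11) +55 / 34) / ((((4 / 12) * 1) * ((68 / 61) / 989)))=-82349085 / 2312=-35618.12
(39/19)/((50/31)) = 1209/950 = 1.27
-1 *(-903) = 903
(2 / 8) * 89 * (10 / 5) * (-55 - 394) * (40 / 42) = -399610 / 21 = -19029.05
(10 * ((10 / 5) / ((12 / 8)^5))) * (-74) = -47360 / 243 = -194.90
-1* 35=-35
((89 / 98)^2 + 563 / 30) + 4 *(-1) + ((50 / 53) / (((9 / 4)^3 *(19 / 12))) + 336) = 4132004494987 / 11750542020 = 351.64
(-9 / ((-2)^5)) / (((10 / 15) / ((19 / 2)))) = 513 / 128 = 4.01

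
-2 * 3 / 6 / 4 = -1 / 4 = -0.25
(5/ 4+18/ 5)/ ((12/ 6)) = 97/ 40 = 2.42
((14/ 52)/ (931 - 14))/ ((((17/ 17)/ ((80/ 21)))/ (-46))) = -1840/ 35763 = -0.05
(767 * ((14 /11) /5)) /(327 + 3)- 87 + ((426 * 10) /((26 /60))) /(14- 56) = -264655696 /825825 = -320.47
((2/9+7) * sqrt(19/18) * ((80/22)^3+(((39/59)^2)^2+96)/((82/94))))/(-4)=-6806224710481885 * sqrt(38)/142831405540296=-293.75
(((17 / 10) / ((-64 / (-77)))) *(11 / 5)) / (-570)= -14399 / 1824000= -0.01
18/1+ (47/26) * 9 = 891/26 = 34.27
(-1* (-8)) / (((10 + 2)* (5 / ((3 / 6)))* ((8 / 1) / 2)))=1 / 60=0.02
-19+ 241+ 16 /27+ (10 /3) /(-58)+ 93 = 247064 /783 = 315.54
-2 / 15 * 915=-122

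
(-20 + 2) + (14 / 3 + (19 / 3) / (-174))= -6979 / 522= -13.37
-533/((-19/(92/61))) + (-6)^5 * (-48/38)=11433100/1159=9864.62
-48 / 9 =-16 / 3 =-5.33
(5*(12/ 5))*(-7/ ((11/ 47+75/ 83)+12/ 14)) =-573447/ 13618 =-42.11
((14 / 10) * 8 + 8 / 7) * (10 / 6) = 144 / 7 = 20.57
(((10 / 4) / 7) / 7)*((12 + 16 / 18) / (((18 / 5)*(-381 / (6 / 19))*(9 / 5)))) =-7250 / 86194773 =-0.00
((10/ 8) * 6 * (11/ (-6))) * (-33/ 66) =6.88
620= 620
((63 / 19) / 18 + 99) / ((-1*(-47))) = 3769 / 1786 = 2.11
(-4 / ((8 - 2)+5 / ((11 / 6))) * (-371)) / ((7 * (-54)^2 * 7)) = 583 / 489888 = 0.00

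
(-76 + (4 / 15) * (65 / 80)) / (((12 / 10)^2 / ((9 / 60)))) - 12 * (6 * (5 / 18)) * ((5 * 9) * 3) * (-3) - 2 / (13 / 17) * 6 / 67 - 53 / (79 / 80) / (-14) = 8095.71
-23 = -23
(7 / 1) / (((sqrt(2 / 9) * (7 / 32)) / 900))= 43200 * sqrt(2)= 61094.03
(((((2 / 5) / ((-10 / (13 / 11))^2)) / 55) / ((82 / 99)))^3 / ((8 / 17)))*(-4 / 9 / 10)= -6646515993 / 38155548650312500000000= -0.00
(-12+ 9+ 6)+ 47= 50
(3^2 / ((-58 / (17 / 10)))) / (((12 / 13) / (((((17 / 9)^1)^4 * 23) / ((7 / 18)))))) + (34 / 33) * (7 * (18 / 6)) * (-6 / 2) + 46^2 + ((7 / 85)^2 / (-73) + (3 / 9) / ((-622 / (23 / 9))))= 1307263135731743017 / 712042775274600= 1835.93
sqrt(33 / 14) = sqrt(462) / 14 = 1.54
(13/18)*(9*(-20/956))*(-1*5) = 325/478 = 0.68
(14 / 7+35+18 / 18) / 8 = 19 / 4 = 4.75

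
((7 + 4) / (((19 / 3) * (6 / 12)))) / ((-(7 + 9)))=-33 / 152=-0.22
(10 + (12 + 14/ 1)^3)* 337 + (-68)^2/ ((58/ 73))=172036754/ 29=5932301.86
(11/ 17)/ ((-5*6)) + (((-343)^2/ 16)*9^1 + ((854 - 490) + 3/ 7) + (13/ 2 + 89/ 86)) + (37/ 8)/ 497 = 66549.51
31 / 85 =0.36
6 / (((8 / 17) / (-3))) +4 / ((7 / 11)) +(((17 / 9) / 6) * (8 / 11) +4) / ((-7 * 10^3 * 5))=-166135003 / 5197500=-31.96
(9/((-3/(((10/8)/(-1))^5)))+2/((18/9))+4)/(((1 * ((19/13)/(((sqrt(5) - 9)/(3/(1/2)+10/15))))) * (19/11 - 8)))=3731013/1789952 - 414557 * sqrt(5)/1789952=1.57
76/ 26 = 38/ 13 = 2.92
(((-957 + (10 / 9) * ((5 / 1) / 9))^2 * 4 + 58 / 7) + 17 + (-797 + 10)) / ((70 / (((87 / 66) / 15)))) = 22145036318 / 4822335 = 4592.18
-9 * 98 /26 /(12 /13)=-147 /4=-36.75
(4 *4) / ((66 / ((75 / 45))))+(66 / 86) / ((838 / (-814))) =-608989 / 1783683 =-0.34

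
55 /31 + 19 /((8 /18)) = 5521 /124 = 44.52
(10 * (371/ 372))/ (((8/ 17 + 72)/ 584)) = 328865/ 4092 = 80.37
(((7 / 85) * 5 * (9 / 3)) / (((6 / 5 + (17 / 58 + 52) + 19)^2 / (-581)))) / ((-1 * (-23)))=-1026104100 / 172808912839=-0.01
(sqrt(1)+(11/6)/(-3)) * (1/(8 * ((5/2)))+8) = 1127/360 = 3.13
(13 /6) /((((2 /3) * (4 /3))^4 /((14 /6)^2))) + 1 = 162983 /8192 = 19.90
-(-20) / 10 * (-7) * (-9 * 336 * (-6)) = -254016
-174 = -174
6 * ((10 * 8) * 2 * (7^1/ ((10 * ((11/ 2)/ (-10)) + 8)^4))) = 21504/ 125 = 172.03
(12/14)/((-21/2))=-4/49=-0.08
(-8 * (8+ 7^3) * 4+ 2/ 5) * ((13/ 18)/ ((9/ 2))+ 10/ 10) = -13034.20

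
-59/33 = -1.79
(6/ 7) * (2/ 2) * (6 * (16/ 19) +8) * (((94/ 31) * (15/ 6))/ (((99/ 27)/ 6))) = 203040/ 1463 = 138.78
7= 7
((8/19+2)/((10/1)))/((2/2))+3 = 308/95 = 3.24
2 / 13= 0.15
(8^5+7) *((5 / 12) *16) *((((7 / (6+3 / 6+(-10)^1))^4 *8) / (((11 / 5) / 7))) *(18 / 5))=3523968000 / 11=320360727.27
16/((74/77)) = 616/37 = 16.65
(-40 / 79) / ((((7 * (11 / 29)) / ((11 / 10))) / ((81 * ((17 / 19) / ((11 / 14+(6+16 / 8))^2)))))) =-496944 / 2523181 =-0.20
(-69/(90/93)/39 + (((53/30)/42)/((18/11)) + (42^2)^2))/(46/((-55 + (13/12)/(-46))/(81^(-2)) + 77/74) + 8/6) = 322123358169327440039/138013808044320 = 2333993.70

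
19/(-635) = -19/635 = -0.03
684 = 684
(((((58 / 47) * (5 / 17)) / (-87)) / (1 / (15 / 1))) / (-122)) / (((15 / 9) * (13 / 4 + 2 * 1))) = 0.00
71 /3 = 23.67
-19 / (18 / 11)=-209 / 18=-11.61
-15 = -15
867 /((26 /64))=27744 /13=2134.15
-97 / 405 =-0.24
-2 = -2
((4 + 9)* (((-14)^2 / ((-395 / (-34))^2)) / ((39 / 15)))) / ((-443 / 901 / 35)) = -1429014832 / 2764763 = -516.87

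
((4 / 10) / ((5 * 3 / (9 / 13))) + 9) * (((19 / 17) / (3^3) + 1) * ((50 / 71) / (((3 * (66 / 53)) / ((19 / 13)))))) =470275042 / 181748853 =2.59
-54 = -54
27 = 27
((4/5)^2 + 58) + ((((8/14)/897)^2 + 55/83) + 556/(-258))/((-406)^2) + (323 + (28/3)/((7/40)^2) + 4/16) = 99539675811330912701/144963811260839025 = 686.65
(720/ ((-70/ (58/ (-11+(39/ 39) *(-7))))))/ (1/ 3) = 696/ 7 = 99.43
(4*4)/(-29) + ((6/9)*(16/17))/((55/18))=-9392/27115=-0.35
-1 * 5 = -5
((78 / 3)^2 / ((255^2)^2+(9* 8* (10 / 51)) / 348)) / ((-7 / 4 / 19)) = -0.00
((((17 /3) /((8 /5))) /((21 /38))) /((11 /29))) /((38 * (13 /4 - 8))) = -2465 /26334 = -0.09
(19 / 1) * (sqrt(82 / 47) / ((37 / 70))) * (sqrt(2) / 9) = 2660 * sqrt(1927) / 15651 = 7.46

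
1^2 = 1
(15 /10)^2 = 9 /4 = 2.25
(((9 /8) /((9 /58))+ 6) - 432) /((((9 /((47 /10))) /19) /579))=-2405704.79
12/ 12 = 1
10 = 10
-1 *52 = -52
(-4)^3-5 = -69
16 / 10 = 8 / 5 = 1.60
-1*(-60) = 60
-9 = -9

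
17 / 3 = 5.67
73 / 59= 1.24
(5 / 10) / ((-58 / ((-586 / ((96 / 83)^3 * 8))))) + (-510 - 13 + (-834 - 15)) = -563062481897 / 410517504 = -1371.59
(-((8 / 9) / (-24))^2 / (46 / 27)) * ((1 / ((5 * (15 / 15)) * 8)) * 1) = -1 / 49680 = -0.00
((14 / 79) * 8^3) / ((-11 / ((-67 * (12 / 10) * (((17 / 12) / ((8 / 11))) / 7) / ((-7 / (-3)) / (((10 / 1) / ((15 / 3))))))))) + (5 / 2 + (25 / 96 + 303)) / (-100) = 155.13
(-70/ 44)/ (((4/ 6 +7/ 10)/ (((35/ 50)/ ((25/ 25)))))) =-735/ 902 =-0.81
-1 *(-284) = 284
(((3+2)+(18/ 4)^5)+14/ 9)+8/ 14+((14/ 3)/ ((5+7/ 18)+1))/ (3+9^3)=26197215937/ 14142240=1852.41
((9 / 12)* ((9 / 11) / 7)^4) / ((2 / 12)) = 59049 / 70306082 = 0.00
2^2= 4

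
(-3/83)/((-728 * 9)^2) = -1/1187694144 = -0.00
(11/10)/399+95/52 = 189811/103740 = 1.83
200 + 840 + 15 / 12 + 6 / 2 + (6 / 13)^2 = 706057 / 676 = 1044.46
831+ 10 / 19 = 15799 / 19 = 831.53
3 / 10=0.30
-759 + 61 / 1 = -698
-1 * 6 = -6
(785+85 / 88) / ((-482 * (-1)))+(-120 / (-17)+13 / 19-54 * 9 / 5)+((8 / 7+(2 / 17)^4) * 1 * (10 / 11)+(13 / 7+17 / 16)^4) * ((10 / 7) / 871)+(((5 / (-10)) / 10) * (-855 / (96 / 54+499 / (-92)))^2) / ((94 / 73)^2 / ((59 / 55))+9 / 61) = -5111214045413912830684204585199052744001 / 2986453292588297497216995554493562880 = -1711.47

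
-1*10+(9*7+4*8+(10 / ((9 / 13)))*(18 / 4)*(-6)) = -305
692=692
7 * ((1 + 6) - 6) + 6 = 13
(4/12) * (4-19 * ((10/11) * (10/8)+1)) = -805/66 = -12.20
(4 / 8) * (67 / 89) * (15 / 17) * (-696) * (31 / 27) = -1204660 / 4539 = -265.40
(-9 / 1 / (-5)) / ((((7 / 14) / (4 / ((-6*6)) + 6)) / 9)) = 954 / 5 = 190.80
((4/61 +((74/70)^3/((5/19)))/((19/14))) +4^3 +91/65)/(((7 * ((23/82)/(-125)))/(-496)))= 5225438547552/2406145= 2171705.59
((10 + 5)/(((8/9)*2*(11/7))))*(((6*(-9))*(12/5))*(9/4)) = -137781/88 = -1565.69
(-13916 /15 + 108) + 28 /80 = -49163 /60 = -819.38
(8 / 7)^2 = 64 / 49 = 1.31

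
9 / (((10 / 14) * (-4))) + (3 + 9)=177 / 20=8.85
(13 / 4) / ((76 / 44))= 1.88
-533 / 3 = -177.67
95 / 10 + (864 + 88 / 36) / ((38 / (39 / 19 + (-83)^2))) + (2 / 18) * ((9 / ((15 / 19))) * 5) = 157139.89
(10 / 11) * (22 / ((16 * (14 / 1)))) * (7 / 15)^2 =7 / 360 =0.02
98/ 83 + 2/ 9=1048/ 747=1.40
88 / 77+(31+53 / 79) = 18146 / 553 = 32.81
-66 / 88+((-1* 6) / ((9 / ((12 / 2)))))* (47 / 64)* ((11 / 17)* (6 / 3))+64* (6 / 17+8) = 72085 / 136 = 530.04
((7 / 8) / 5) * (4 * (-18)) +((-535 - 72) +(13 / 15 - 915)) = -23006 / 15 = -1533.73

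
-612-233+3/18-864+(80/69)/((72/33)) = -707237/414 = -1708.30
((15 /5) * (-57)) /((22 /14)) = -1197 /11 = -108.82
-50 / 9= -5.56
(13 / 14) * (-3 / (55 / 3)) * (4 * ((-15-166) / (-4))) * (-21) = 63531 / 110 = 577.55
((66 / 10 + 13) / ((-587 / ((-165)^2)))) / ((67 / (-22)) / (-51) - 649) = 598710420 / 427401157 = 1.40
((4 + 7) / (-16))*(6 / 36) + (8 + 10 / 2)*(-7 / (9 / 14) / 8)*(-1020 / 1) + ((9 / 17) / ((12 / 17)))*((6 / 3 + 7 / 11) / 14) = 44471159 / 2464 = 18048.36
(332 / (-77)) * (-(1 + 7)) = 2656 / 77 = 34.49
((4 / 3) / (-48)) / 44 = -1 / 1584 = -0.00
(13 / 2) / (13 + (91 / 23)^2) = 529 / 2332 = 0.23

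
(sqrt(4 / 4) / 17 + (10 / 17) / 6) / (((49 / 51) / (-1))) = -8 / 49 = -0.16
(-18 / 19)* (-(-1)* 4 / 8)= -9 / 19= -0.47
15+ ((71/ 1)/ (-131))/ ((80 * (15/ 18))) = 392787/ 26200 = 14.99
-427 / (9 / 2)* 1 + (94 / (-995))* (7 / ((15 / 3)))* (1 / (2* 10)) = -42489461 / 447750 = -94.90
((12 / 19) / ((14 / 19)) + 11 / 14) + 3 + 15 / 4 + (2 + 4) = 403 / 28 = 14.39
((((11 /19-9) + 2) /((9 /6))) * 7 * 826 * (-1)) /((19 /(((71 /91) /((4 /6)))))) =7154812 /4693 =1524.57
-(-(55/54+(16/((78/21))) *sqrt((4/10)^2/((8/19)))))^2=-99654097/12320100 -308 *sqrt(38)/351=-13.50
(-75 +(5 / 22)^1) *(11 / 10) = -329 / 4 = -82.25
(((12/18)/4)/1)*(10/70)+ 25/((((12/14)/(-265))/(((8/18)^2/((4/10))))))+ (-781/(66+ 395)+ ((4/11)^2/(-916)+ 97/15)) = -828300015240583/217283171490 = -3812.08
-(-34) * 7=238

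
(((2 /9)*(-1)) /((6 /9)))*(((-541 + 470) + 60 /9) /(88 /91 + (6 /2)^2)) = 17563 /8163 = 2.15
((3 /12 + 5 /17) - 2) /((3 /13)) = -6.31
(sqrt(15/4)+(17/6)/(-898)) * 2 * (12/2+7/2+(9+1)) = -221/1796+39 * sqrt(15)/2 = 75.40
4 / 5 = 0.80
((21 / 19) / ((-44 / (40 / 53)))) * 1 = -210 / 11077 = -0.02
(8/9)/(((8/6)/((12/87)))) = 8/87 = 0.09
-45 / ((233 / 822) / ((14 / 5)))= -103572 / 233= -444.52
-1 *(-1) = 1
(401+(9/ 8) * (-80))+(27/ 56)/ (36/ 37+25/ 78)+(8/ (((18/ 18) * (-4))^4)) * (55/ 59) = 15363113805/ 49335328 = 311.40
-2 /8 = -1 /4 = -0.25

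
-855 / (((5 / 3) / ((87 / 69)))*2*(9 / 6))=-215.61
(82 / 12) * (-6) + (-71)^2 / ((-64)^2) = -162895 / 4096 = -39.77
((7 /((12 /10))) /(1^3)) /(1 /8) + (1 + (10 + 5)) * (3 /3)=188 /3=62.67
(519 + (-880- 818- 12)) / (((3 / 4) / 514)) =-816232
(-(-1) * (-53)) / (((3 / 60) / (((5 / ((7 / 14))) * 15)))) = -159000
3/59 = 0.05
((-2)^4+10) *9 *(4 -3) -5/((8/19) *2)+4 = 3713/16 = 232.06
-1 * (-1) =1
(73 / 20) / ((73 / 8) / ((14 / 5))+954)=0.00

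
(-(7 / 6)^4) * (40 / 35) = -343 / 162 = -2.12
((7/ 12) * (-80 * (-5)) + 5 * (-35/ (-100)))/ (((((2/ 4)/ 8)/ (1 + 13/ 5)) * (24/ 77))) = 217217/ 5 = 43443.40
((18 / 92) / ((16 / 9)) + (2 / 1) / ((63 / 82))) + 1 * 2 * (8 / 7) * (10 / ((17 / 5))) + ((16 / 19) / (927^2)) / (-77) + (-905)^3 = -11659401618430924044041 / 15730065467424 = -741217615.56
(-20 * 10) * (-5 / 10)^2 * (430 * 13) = -279500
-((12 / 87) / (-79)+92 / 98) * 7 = -6.56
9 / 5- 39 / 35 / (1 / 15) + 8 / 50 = -2582 / 175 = -14.75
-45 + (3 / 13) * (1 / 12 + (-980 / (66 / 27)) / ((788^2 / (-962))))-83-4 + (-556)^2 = 3429752767853 / 11099374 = 309004.16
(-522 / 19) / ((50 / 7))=-1827 / 475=-3.85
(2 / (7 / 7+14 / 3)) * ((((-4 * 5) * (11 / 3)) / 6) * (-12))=880 / 17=51.76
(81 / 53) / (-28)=-81 / 1484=-0.05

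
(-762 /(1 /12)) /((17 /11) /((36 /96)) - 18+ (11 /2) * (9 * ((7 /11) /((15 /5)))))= 603504 /223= 2706.30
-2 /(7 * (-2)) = 1 /7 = 0.14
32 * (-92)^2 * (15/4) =1015680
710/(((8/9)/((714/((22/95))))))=108358425/44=2462691.48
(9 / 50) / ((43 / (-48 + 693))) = 27 / 10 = 2.70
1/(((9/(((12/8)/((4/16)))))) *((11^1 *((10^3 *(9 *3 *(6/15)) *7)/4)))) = 1/311850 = 0.00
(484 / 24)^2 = 14641 / 36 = 406.69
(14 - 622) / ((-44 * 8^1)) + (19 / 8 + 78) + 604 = 60377 / 88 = 686.10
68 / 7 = 9.71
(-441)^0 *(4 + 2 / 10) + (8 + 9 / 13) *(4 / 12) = 1384 / 195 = 7.10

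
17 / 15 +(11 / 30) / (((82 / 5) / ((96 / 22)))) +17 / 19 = 24838 / 11685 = 2.13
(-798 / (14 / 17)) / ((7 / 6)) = -5814 / 7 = -830.57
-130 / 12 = -65 / 6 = -10.83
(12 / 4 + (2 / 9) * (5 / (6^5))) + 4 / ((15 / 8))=898153 / 174960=5.13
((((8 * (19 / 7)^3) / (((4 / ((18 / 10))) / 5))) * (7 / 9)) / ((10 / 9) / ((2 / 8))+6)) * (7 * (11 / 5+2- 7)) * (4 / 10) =-210.15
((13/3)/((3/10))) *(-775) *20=-2015000/9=-223888.89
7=7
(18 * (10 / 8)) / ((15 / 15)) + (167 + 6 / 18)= 1139 / 6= 189.83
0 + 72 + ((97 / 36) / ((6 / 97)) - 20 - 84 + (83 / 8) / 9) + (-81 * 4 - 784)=-118291 / 108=-1095.29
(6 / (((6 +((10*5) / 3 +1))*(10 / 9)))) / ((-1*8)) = -0.03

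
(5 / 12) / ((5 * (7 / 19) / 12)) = 19 / 7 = 2.71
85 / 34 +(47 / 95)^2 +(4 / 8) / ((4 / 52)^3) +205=11788859 / 9025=1306.24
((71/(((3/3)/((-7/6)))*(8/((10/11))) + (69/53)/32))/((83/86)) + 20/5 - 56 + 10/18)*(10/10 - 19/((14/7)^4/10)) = 21884922587/32855384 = 666.10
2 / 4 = 1 / 2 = 0.50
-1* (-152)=152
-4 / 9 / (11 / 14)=-56 / 99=-0.57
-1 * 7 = -7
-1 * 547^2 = -299209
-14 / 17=-0.82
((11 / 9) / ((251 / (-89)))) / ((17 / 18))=-1958 / 4267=-0.46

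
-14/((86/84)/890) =-523320/43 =-12170.23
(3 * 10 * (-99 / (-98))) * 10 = 14850 / 49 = 303.06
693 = 693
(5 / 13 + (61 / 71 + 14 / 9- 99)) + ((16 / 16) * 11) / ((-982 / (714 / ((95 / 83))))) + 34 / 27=-118486478236 / 1162440045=-101.93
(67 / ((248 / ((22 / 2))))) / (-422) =-737 / 104656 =-0.01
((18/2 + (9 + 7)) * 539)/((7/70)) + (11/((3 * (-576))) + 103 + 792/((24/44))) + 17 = 235564405/1728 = 136321.99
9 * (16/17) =144/17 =8.47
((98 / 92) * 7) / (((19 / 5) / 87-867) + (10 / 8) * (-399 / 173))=-51624930 / 6022297391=-0.01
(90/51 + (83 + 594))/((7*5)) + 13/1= 19274/595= 32.39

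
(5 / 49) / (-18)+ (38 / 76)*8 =3523 / 882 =3.99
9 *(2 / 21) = 6 / 7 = 0.86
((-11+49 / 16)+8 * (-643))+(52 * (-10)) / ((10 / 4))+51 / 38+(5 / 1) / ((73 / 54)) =-118835869 / 22192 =-5354.90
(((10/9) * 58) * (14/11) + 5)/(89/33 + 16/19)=163685/6657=24.59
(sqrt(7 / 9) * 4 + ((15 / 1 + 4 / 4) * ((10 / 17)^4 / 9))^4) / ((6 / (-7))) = -14 * sqrt(7) / 9 - 2293760000000000000000 / 957798239688750972311523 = -4.12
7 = 7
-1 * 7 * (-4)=28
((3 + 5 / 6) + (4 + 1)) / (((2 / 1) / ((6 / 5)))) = 53 / 10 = 5.30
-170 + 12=-158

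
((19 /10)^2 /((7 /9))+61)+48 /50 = 66.60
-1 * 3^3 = -27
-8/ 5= -1.60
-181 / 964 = -0.19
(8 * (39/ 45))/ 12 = 26/ 45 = 0.58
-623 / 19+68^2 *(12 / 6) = 175089 / 19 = 9215.21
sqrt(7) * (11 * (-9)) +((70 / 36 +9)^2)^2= 1506138481 / 104976 - 99 * sqrt(7)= 14085.53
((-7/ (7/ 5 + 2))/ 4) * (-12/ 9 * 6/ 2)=35/ 17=2.06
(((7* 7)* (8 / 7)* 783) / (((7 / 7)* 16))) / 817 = 5481 / 1634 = 3.35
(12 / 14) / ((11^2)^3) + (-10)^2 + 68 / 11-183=-952616659 / 12400927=-76.82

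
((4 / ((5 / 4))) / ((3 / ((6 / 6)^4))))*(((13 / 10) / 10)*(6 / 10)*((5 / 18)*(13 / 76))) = 0.00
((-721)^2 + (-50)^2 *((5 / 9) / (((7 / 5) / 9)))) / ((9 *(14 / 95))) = 351631765 / 882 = 398675.47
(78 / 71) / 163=78 / 11573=0.01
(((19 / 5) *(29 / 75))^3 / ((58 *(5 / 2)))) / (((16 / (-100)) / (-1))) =5768419 / 42187500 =0.14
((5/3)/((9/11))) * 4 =220/27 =8.15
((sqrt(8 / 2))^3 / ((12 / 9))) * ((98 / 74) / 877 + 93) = 18106836 / 32449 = 558.01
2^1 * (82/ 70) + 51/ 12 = 923/ 140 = 6.59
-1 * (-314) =314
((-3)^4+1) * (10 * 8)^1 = 6560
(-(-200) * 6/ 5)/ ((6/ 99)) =3960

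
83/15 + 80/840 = 197/35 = 5.63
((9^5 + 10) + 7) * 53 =3130498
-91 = -91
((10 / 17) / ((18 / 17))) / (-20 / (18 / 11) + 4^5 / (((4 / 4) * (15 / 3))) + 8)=25 / 9026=0.00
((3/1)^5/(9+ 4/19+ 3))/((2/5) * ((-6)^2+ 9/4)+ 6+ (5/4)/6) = 0.93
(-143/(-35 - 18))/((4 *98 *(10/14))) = 143/14840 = 0.01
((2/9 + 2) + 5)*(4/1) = 260/9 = 28.89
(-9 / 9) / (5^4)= -1 / 625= -0.00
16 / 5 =3.20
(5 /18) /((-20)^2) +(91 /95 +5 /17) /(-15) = -192497 /2325600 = -0.08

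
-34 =-34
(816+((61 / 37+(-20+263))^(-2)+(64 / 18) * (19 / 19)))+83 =665588104913 / 737448336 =902.56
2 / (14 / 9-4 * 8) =-9 / 137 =-0.07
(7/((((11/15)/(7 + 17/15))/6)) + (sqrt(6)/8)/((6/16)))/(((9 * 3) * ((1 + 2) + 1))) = sqrt(6)/324 + 427/99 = 4.32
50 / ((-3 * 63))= -50 / 189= -0.26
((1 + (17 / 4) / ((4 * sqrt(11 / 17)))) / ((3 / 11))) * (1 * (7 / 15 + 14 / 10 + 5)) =1133 / 45 + 1751 * sqrt(187) / 720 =58.43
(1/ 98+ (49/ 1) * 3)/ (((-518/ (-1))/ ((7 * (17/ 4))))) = 244919/ 29008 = 8.44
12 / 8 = 3 / 2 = 1.50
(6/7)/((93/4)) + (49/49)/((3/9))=659/217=3.04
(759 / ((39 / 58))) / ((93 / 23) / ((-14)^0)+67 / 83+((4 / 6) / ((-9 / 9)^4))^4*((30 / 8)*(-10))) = -34379181 / 77870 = -441.49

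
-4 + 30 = 26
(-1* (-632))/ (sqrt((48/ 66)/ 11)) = 1738* sqrt(2) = 2457.90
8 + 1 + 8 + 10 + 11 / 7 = 200 / 7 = 28.57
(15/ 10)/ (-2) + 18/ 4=15/ 4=3.75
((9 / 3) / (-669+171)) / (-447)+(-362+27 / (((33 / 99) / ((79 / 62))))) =-258.79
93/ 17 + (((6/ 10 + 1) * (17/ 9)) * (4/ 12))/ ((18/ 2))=115307/ 20655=5.58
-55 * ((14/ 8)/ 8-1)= 1375/ 32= 42.97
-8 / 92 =-2 / 23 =-0.09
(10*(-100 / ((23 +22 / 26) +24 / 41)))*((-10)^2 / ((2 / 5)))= -66625000 / 6511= -10232.68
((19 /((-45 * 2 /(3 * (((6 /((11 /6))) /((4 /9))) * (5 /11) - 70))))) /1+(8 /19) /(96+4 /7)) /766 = 98417681 /1785688476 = 0.06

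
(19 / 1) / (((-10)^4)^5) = 19 / 100000000000000000000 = 0.00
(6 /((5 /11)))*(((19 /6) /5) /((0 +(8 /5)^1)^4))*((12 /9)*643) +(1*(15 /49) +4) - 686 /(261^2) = 3752802946033 /3418039296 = 1097.94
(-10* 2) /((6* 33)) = -0.10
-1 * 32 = -32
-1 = -1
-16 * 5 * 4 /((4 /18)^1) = -1440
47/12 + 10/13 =731/156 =4.69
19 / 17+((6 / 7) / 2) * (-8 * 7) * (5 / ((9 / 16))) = -10823 / 51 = -212.22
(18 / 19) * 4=72 / 19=3.79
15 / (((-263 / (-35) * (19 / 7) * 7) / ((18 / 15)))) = 630 / 4997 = 0.13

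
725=725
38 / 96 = 19 / 48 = 0.40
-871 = -871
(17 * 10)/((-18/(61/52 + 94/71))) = -261205/11076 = -23.58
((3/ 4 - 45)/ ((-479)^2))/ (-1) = 177/ 917764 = 0.00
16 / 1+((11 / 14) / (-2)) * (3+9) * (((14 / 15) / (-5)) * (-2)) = 356 / 25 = 14.24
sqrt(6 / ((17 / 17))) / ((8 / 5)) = 5*sqrt(6) / 8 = 1.53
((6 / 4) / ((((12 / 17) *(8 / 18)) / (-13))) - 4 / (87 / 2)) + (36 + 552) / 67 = -9974041 / 186528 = -53.47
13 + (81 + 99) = 193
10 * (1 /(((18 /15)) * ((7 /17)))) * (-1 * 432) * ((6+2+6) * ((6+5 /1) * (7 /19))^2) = -725709600 /361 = -2010275.90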